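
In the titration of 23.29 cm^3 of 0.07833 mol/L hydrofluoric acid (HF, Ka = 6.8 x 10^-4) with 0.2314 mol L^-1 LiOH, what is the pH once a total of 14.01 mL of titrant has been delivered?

12.58

n(acid) = 0.07833 x 0.02329 = 0.001824 mol; n(LiOH) added = 0.2314 x 0.01401 = 0.003242 mol.
Base is in excess by 0.003242 - 0.001824 = 0.001418 mol in a total volume of 0.03730 L.
[OH^-] = 0.001418/0.03730 = 0.03801 M, so pOH = 1.42 and pH = 14.00 - 1.42 = 12.58.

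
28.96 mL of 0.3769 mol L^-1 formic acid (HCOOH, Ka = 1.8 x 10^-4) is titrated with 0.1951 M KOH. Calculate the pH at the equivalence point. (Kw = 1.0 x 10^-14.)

8.43

n(HCOOH) = 0.3769 x 0.02896 = 0.01092 mol; V(KOH) at equivalence = 0.01092/0.1951 = 0.05595 L.
At equivalence all the acid is converted to HCOO-; total volume = 0.02896 + 0.05595 = 0.08491 L, so [HCOO-] = 0.01092/0.08491 = 0.1286 M.
Kb = Kw/Ka = 1.0e-14 / 1.8 x 10^-4 = 5.56e-11.
[OH^-] = sqrt(Kb x [HCOO-]) = sqrt(5.56e-11 x 0.1286) = 2.67e-6 M.
pOH = 5.57, so pH = 14.00 - 5.57 = 8.43.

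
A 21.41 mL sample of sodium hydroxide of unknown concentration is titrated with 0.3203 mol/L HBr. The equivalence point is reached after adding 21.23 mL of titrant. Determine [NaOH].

n(HBr) delivered = 0.3203 x 0.02123 = 0.006800 mol.
For a 1:1 reaction, n(NaOH) = 0.006800 mol.
[NaOH] = 0.006800 mol / 0.02141 L = 0.318 M.

0.318 M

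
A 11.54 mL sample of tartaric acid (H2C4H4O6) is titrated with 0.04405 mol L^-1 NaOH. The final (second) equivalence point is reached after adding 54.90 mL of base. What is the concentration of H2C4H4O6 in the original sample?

n(NaOH) = 0.04405 x 0.05490 = 0.002418 mol.
At the final (second) equivalence point, 2 mol OH^- react per mol H2C4H4O6, so n(H2C4H4O6) = 0.002418 / 2 = 0.001209 mol.
[H2C4H4O6] = 0.001209 / 0.01154 L = 0.105 M.

0.105 M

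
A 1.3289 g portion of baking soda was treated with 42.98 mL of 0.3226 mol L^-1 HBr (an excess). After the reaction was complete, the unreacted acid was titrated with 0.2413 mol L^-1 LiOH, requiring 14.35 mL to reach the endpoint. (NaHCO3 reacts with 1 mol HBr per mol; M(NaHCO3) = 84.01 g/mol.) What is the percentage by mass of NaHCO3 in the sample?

65.8%

Total n(HBr) added = 0.3226 x 0.04298 = 0.01387 mol.
n(LiOH) used = 0.2413 x 0.01435 = 0.003463 mol, which equals the excess n(HBr).
So n(HBr) consumed by the sample = 0.01387 - 0.003463 = 0.01040 mol.
n(NaHCO3) = 0.01040 / 1 = 0.01040 mol.
mass NaHCO3 = 0.01040 x 84.01 = 0.8739 g, so %NaHCO3 = 0.8739/1.3289 x 100 = 65.8%.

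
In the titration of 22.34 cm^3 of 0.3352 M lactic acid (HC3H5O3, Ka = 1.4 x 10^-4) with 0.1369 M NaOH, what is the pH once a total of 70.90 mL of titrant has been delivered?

n(acid) = 0.3352 x 0.02234 = 0.007488 mol; n(NaOH) added = 0.1369 x 0.07090 = 0.009706 mol.
Base is in excess by 0.009706 - 0.007488 = 0.002218 mol in a total volume of 0.09324 L.
[OH^-] = 0.002218/0.09324 = 0.02379 M, so pOH = 1.62 and pH = 14.00 - 1.62 = 12.38.

12.38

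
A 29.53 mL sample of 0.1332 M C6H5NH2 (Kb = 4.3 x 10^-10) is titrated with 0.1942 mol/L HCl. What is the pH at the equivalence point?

n(C6H5NH2) = 0.1332 x 0.02953 = 0.003933 mol; V(HCl) at equivalence = 0.003933/0.1942 = 0.02025 L.
At equivalence the base is fully converted to C6H5NH3+; total volume = 0.04978 L, so [C6H5NH3+] = 0.003933/0.04978 = 0.07901 M.
Ka(C6H5NH3+) = Kw/Kb = 1.0e-14 / 4.3 x 10^-10 = 2.33e-5.
[H^+] = sqrt(Ka x [C6H5NH3+]) = sqrt(2.33e-5 x 0.07901) = 0.00136 M.
pH = -log(0.00136) = 2.87.

2.87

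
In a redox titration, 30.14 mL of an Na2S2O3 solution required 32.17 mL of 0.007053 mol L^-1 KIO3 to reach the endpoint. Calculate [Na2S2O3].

0.0452 M

n(KIO3) = 0.007053 x 0.03217 = 0.0002269 mol.
From the balanced equation, 1 mol KIO3 reacts with 6 mol Na2S2O3, so n(Na2S2O3) = 0.0002269 x 6/1 = 0.001361 mol.
[Na2S2O3] = 0.001361 / 0.03014 L = 0.0452 M.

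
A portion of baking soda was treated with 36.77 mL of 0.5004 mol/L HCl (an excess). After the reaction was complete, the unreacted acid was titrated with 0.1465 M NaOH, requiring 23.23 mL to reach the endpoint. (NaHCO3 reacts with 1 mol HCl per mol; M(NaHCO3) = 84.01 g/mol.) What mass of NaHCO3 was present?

1.26 g

Total n(HCl) added = 0.5004 x 0.03677 = 0.01840 mol.
n(NaOH) used = 0.1465 x 0.02323 = 0.003403 mol, which equals the excess n(HCl).
So n(HCl) consumed by the sample = 0.01840 - 0.003403 = 0.01500 mol.
n(NaHCO3) = 0.01500 / 1 = 0.01500 mol.
mass = 0.01500 mol x 84.01 g/mol = 1.26 g.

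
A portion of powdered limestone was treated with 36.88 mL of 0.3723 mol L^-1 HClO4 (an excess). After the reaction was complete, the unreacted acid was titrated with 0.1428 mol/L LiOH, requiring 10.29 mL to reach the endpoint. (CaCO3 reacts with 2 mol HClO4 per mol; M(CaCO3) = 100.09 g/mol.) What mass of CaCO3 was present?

Total n(HClO4) added = 0.3723 x 0.03688 = 0.01373 mol.
n(LiOH) used = 0.1428 x 0.01029 = 0.001469 mol, which equals the excess n(HClO4).
So n(HClO4) consumed by the sample = 0.01373 - 0.001469 = 0.01226 mol.
n(CaCO3) = 0.01226 / 2 = 0.006131 mol.
mass = 0.006131 mol x 100.09 g/mol = 0.614 g.

0.614 g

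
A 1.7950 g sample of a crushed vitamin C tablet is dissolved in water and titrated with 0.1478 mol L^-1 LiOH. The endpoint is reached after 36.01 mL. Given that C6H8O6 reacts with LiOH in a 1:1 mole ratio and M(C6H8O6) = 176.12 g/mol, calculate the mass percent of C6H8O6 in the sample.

52.2%

n(LiOH) = 0.1478 x 0.03601 = 0.005322 mol.
n(C6H8O6) = 0.005322 / 1 = 0.005322 mol.
mass of C6H8O6 = 0.005322 x 176.12 = 0.9374 g.
% purity = 0.9374 / 1.7950 x 100 = 52.2%.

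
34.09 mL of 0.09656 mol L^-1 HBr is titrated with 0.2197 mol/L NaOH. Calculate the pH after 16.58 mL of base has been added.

n(acid) = 0.09656 x 0.03409 = 0.003292 mol; n(NaOH) added = 0.2197 x 0.01658 = 0.003643 mol.
Base is in excess by 0.003643 - 0.003292 = 0.0003509 mol in a total volume of 0.05067 L.
[OH^-] = 0.0003509/0.05067 = 0.006925 M, so pOH = 2.16 and pH = 14.00 - 2.16 = 11.84.

11.84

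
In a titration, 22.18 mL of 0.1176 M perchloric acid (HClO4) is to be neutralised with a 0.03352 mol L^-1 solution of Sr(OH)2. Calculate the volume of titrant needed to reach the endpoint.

38.9 mL

n(HClO4) = 0.1176 mol/L x 0.02218 L = 0.002608 mol.
The neutralisation is 2 HClO4 : 1 Sr(OH)2, so n(Sr(OH)2) = 0.002608 x 1/2 = 0.001304 mol.
V(Sr(OH)2) = 0.001304 / 0.03352 = 0.03891 L = 38.9 mL.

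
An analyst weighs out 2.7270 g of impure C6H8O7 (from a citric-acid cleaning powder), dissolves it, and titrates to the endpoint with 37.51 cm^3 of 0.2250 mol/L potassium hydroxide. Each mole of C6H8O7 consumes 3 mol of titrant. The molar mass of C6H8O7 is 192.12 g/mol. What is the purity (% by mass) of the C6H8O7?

19.8%

n(KOH) = 0.2250 x 0.03751 = 0.008440 mol.
n(C6H8O7) = 0.008440 / 3 = 0.002813 mol.
mass of C6H8O7 = 0.002813 x 192.12 = 0.5405 g.
% purity = 0.5405 / 2.7270 x 100 = 19.8%.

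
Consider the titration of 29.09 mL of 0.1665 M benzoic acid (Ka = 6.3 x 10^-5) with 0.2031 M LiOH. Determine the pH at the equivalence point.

8.58

n(C6H5COOH) = 0.1665 x 0.02909 = 0.004843 mol; V(LiOH) at equivalence = 0.004843/0.2031 = 0.02385 L.
At equivalence all the acid is converted to C6H5COO-; total volume = 0.02909 + 0.02385 = 0.05294 L, so [C6H5COO-] = 0.004843/0.05294 = 0.09149 M.
Kb = Kw/Ka = 1.0e-14 / 6.3 x 10^-5 = 1.59e-10.
[OH^-] = sqrt(Kb x [C6H5COO-]) = sqrt(1.59e-10 x 0.09149) = 3.81e-6 M.
pOH = 5.42, so pH = 14.00 - 5.42 = 8.58.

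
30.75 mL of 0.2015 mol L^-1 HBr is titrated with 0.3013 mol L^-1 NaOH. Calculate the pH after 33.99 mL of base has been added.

12.80

n(acid) = 0.2015 x 0.03075 = 0.006196 mol; n(NaOH) added = 0.3013 x 0.03399 = 0.01024 mol.
Base is in excess by 0.01024 - 0.006196 = 0.004045 mol in a total volume of 0.06474 L.
[OH^-] = 0.004045/0.06474 = 0.06248 M, so pOH = 1.20 and pH = 14.00 - 1.20 = 12.80.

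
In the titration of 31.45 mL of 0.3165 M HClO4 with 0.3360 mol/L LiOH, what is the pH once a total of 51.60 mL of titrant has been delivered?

12.95

n(acid) = 0.3165 x 0.03145 = 0.009954 mol; n(LiOH) added = 0.3360 x 0.05160 = 0.01734 mol.
Base is in excess by 0.01734 - 0.009954 = 0.007384 mol in a total volume of 0.08305 L.
[OH^-] = 0.007384/0.08305 = 0.08891 M, so pOH = 1.05 and pH = 14.00 - 1.05 = 12.95.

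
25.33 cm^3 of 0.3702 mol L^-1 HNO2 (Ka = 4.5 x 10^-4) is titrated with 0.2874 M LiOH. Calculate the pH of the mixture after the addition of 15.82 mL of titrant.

3.32

Initial n(HNO2) = 0.3702 x 0.02533 = 0.009377 mol.
n(LiOH) added = 0.2874 x 0.01582 = 0.004547 mol, converting that many moles of HNO2 to NO2-.
Remaining n(HNO2) = 0.004830 mol; n(NO2-) = 0.004547 mol.
By Henderson-Hasselbalch, pH = pKa + log([A^-]/[HA]) = 3.35 + log(0.004547/0.004830) = 3.35 + (-0.03) = 3.32.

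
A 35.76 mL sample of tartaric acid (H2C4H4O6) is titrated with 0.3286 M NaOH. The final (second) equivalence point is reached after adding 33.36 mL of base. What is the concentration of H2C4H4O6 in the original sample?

n(NaOH) = 0.3286 x 0.03336 = 0.01096 mol.
At the final (second) equivalence point, 2 mol OH^- react per mol H2C4H4O6, so n(H2C4H4O6) = 0.01096 / 2 = 0.005481 mol.
[H2C4H4O6] = 0.005481 / 0.03576 L = 0.153 M.

0.153 M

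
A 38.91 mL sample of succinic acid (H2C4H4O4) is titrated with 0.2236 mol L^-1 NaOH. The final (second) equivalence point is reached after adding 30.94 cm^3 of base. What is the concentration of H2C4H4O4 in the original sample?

n(NaOH) = 0.2236 x 0.03094 = 0.006918 mol.
At the final (second) equivalence point, 2 mol OH^- react per mol H2C4H4O4, so n(H2C4H4O4) = 0.006918 / 2 = 0.003459 mol.
[H2C4H4O4] = 0.003459 / 0.03891 L = 0.0889 M.

0.0889 M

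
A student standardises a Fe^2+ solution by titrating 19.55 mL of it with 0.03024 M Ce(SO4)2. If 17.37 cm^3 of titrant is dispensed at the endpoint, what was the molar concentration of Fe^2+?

0.0269 M

n(Ce(SO4)2) = 0.03024 x 0.01737 = 0.0005253 mol.
From the balanced equation, 1 mol Ce(SO4)2 reacts with 1 mol Fe^2+, so n(Fe^2+) = 0.0005253 x 1/1 = 0.0005253 mol.
[Fe^2+] = 0.0005253 / 0.01955 L = 0.0269 M.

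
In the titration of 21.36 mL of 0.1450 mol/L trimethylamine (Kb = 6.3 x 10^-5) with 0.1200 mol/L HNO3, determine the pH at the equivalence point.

5.49

n((CH3)3N) = 0.1450 x 0.02136 = 0.003097 mol; V(HNO3) at equivalence = 0.003097/0.1200 = 0.02581 L.
At equivalence the base is fully converted to (CH3)3NH+; total volume = 0.04717 L, so [(CH3)3NH+] = 0.003097/0.04717 = 0.06566 M.
Ka((CH3)3NH+) = Kw/Kb = 1.0e-14 / 6.3 x 10^-5 = 1.59e-10.
[H^+] = sqrt(Ka x [(CH3)3NH+]) = sqrt(1.59e-10 x 0.06566) = 3.23e-6 M.
pH = -log(3.23e-6) = 5.49.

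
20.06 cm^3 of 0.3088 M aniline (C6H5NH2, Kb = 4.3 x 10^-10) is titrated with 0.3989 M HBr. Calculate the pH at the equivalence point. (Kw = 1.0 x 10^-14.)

n(C6H5NH2) = 0.3088 x 0.02006 = 0.006195 mol; V(HBr) at equivalence = 0.006195/0.3989 = 0.01553 L.
At equivalence the base is fully converted to C6H5NH3+; total volume = 0.03559 L, so [C6H5NH3+] = 0.006195/0.03559 = 0.1741 M.
Ka(C6H5NH3+) = Kw/Kb = 1.0e-14 / 4.3 x 10^-10 = 2.33e-5.
[H^+] = sqrt(Ka x [C6H5NH3+]) = sqrt(2.33e-5 x 0.1741) = 0.00201 M.
pH = -log(0.00201) = 2.70.

2.70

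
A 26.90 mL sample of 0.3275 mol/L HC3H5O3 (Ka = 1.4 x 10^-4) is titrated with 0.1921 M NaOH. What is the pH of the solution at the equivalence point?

n(HC3H5O3) = 0.3275 x 0.02690 = 0.008810 mol; V(NaOH) at equivalence = 0.008810/0.1921 = 0.04586 L.
At equivalence all the acid is converted to C3H5O3-; total volume = 0.02690 + 0.04586 = 0.07276 L, so [C3H5O3-] = 0.008810/0.07276 = 0.1211 M.
Kb = Kw/Ka = 1.0e-14 / 1.4 x 10^-4 = 7.14e-11.
[OH^-] = sqrt(Kb x [C3H5O3-]) = sqrt(7.14e-11 x 0.1211) = 2.94e-6 M.
pOH = 5.53, so pH = 14.00 - 5.53 = 8.47.

8.47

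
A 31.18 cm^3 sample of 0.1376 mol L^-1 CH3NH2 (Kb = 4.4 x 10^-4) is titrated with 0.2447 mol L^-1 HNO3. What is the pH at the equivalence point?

5.85

n(CH3NH2) = 0.1376 x 0.03118 = 0.004290 mol; V(HNO3) at equivalence = 0.004290/0.2447 = 0.01753 L.
At equivalence the base is fully converted to CH3NH3+; total volume = 0.04871 L, so [CH3NH3+] = 0.004290/0.04871 = 0.08807 M.
Ka(CH3NH3+) = Kw/Kb = 1.0e-14 / 4.4 x 10^-4 = 2.27e-11.
[H^+] = sqrt(Ka x [CH3NH3+]) = sqrt(2.27e-11 x 0.08807) = 1.41e-6 M.
pH = -log(1.41e-6) = 5.85.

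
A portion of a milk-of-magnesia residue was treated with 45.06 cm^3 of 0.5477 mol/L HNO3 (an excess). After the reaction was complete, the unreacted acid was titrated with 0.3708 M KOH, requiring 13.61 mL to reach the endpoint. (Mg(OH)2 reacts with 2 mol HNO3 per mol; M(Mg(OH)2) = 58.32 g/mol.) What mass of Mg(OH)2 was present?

Total n(HNO3) added = 0.5477 x 0.04506 = 0.02468 mol.
n(KOH) used = 0.3708 x 0.01361 = 0.005047 mol, which equals the excess n(HNO3).
So n(HNO3) consumed by the sample = 0.02468 - 0.005047 = 0.01963 mol.
n(Mg(OH)2) = 0.01963 / 2 = 0.009816 mol.
mass = 0.009816 mol x 58.32 g/mol = 0.572 g.

0.572 g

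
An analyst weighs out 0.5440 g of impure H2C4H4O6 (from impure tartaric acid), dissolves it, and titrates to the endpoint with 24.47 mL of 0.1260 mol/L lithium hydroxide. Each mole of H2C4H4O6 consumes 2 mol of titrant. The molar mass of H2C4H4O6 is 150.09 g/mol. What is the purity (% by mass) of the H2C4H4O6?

42.5%

n(LiOH) = 0.1260 x 0.02447 = 0.003083 mol.
n(H2C4H4O6) = 0.003083 / 2 = 0.001542 mol.
mass of H2C4H4O6 = 0.001542 x 150.09 = 0.2314 g.
% purity = 0.2314 / 0.5440 x 100 = 42.5%.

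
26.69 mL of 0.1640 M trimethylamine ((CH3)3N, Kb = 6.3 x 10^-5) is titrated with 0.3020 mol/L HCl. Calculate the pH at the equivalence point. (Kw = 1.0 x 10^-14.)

n((CH3)3N) = 0.1640 x 0.02669 = 0.004377 mol; V(HCl) at equivalence = 0.004377/0.3020 = 0.01449 L.
At equivalence the base is fully converted to (CH3)3NH+; total volume = 0.04118 L, so [(CH3)3NH+] = 0.004377/0.04118 = 0.1063 M.
Ka((CH3)3NH+) = Kw/Kb = 1.0e-14 / 6.3 x 10^-5 = 1.59e-10.
[H^+] = sqrt(Ka x [(CH3)3NH+]) = sqrt(1.59e-10 x 0.1063) = 4.11e-6 M.
pH = -log(4.11e-6) = 5.39.

5.39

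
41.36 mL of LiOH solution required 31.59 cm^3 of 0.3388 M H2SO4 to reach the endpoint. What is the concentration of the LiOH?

n(H2SO4) delivered = 0.3388 x 0.03159 = 0.01070 mol.
The reaction is 2 LiOH + 1 H2SO4, so n(LiOH) = 0.01070 x 2/1 = 0.02141 mol.
[LiOH] = 0.02141 mol / 0.04136 L = 0.518 M.

0.518 M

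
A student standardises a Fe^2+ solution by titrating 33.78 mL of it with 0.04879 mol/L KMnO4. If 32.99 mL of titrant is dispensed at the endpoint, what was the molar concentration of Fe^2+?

0.238 M

n(KMnO4) = 0.04879 x 0.03299 = 0.001610 mol.
From the balanced equation, 1 mol KMnO4 reacts with 5 mol Fe^2+, so n(Fe^2+) = 0.001610 x 5/1 = 0.008048 mol.
[Fe^2+] = 0.008048 / 0.03378 L = 0.238 M.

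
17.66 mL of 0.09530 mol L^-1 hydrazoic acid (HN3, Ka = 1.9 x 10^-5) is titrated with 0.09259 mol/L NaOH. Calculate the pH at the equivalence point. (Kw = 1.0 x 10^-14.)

8.70

n(HN3) = 0.09530 x 0.01766 = 0.001683 mol; V(NaOH) at equivalence = 0.001683/0.09259 = 0.01818 L.
At equivalence all the acid is converted to N3-; total volume = 0.01766 + 0.01818 = 0.03584 L, so [N3-] = 0.001683/0.03584 = 0.04696 M.
Kb = Kw/Ka = 1.0e-14 / 1.9 x 10^-5 = 5.26e-10.
[OH^-] = sqrt(Kb x [N3-]) = sqrt(5.26e-10 x 0.04696) = 4.97e-6 M.
pOH = 5.30, so pH = 14.00 - 5.30 = 8.70.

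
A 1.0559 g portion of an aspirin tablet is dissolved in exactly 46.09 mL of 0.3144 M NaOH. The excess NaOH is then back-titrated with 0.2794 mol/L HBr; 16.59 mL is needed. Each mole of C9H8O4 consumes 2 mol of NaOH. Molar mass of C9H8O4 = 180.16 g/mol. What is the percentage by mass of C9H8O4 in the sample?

84.1%

Total n(NaOH) added = 0.3144 x 0.04609 = 0.01449 mol.
n(HBr) used = 0.2794 x 0.01659 = 0.004635 mol, which equals the excess n(NaOH).
So n(NaOH) consumed by the sample = 0.01449 - 0.004635 = 0.009855 mol.
n(C9H8O4) = 0.009855 / 2 = 0.004928 mol.
mass C9H8O4 = 0.004928 x 180.16 = 0.8878 g, so %C9H8O4 = 0.8878/1.0559 x 100 = 84.1%.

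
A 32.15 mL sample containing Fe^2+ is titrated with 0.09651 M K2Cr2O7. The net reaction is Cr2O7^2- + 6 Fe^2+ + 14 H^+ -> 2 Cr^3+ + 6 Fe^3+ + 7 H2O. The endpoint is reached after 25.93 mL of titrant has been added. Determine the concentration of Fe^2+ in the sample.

n(K2Cr2O7) = 0.09651 x 0.02593 = 0.002503 mol.
From the balanced equation, 1 mol K2Cr2O7 reacts with 6 mol Fe^2+, so n(Fe^2+) = 0.002503 x 6/1 = 0.01502 mol.
[Fe^2+] = 0.01502 / 0.03215 L = 0.467 M.

0.467 M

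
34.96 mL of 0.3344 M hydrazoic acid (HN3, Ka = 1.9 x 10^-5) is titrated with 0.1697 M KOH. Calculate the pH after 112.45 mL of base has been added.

n(acid) = 0.3344 x 0.03496 = 0.01169 mol; n(KOH) added = 0.1697 x 0.1125 = 0.01908 mol.
Base is in excess by 0.01908 - 0.01169 = 0.007392 mol in a total volume of 0.1474 L.
[OH^-] = 0.007392/0.1474 = 0.05015 M, so pOH = 1.30 and pH = 14.00 - 1.30 = 12.70.

12.70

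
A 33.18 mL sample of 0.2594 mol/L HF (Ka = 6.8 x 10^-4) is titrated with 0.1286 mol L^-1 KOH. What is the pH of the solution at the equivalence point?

8.05

n(HF) = 0.2594 x 0.03318 = 0.008607 mol; V(KOH) at equivalence = 0.008607/0.1286 = 0.06693 L.
At equivalence all the acid is converted to F-; total volume = 0.03318 + 0.06693 = 0.1001 L, so [F-] = 0.008607/0.1001 = 0.08598 M.
Kb = Kw/Ka = 1.0e-14 / 6.8 x 10^-4 = 1.47e-11.
[OH^-] = sqrt(Kb x [F-]) = sqrt(1.47e-11 x 0.08598) = 1.12e-6 M.
pOH = 5.95, so pH = 14.00 - 5.95 = 8.05.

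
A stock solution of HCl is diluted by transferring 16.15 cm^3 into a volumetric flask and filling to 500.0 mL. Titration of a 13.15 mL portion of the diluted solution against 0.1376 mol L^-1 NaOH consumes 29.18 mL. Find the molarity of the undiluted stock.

9.45 M

n(NaOH) = 0.1376 x 0.02918 = 0.004015 mol.
n(HCl) in the aliquot = 0.004015 mol.
[diluted HCl] = 0.004015 / 0.01315 = 0.3053 M.
Dilution factor = 500.0/16.15 = 30.96, so [stock] = 0.3053 x 30.96 = 9.45 M.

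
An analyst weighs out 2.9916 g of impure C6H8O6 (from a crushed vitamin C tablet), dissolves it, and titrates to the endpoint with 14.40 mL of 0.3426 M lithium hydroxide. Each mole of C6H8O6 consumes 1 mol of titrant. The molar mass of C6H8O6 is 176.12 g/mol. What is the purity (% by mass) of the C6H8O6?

n(LiOH) = 0.3426 x 0.01440 = 0.004933 mol.
n(C6H8O6) = 0.004933 / 1 = 0.004933 mol.
mass of C6H8O6 = 0.004933 x 176.12 = 0.8689 g.
% purity = 0.8689 / 2.9916 x 100 = 29.0%.

29.0%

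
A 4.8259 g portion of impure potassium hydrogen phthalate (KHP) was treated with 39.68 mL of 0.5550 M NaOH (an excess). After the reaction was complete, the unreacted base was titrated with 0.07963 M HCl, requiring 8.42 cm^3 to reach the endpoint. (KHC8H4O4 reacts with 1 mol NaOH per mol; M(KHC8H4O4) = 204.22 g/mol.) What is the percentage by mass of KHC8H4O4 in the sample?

90.4%

Total n(NaOH) added = 0.5550 x 0.03968 = 0.02202 mol.
n(HCl) used = 0.07963 x 0.008420 = 0.0006705 mol, which equals the excess n(NaOH).
So n(NaOH) consumed by the sample = 0.02202 - 0.0006705 = 0.02135 mol.
n(KHC8H4O4) = 0.02135 / 1 = 0.02135 mol.
mass KHC8H4O4 = 0.02135 x 204.22 = 4.360 g, so %KHC8H4O4 = 4.360/4.8259 x 100 = 90.4%.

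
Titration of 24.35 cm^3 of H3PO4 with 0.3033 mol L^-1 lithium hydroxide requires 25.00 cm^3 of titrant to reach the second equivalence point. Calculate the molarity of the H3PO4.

n(LiOH) = 0.3033 x 0.02500 = 0.007583 mol.
At the second equivalence point, 2 mol OH^- react per mol H3PO4, so n(H3PO4) = 0.007583 / 2 = 0.003791 mol.
[H3PO4] = 0.003791 / 0.02435 L = 0.156 M.

0.156 M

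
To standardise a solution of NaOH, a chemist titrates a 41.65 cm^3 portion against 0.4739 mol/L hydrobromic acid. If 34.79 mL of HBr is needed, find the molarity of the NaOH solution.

0.396 M

n(HBr) delivered = 0.4739 x 0.03479 = 0.01649 mol.
For a 1:1 reaction, n(NaOH) = 0.01649 mol.
[NaOH] = 0.01649 mol / 0.04165 L = 0.396 M.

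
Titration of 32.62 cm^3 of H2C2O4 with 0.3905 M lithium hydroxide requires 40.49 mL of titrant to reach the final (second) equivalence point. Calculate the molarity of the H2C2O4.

0.242 M

n(LiOH) = 0.3905 x 0.04049 = 0.01581 mol.
At the final (second) equivalence point, 2 mol OH^- react per mol H2C2O4, so n(H2C2O4) = 0.01581 / 2 = 0.007906 mol.
[H2C2O4] = 0.007906 / 0.03262 L = 0.242 M.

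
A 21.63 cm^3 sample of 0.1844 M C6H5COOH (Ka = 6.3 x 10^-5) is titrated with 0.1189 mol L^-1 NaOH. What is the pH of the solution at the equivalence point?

8.53

n(C6H5COOH) = 0.1844 x 0.02163 = 0.003989 mol; V(NaOH) at equivalence = 0.003989/0.1189 = 0.03355 L.
At equivalence all the acid is converted to C6H5COO-; total volume = 0.02163 + 0.03355 = 0.05518 L, so [C6H5COO-] = 0.003989/0.05518 = 0.07229 M.
Kb = Kw/Ka = 1.0e-14 / 6.3 x 10^-5 = 1.59e-10.
[OH^-] = sqrt(Kb x [C6H5COO-]) = sqrt(1.59e-10 x 0.07229) = 3.39e-6 M.
pOH = 5.47, so pH = 14.00 - 5.47 = 8.53.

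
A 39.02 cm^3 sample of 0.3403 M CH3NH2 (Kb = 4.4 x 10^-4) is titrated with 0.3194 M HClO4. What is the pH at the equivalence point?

5.71

n(CH3NH2) = 0.3403 x 0.03902 = 0.01328 mol; V(HClO4) at equivalence = 0.01328/0.3194 = 0.04157 L.
At equivalence the base is fully converted to CH3NH3+; total volume = 0.08059 L, so [CH3NH3+] = 0.01328/0.08059 = 0.1648 M.
Ka(CH3NH3+) = Kw/Kb = 1.0e-14 / 4.4 x 10^-4 = 2.27e-11.
[H^+] = sqrt(Ka x [CH3NH3+]) = sqrt(2.27e-11 x 0.1648) = 1.94e-6 M.
pH = -log(1.94e-6) = 5.71.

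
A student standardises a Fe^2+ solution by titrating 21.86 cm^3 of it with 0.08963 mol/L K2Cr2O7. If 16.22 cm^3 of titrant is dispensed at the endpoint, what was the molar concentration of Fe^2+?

0.399 M

n(K2Cr2O7) = 0.08963 x 0.01622 = 0.001454 mol.
From the balanced equation, 1 mol K2Cr2O7 reacts with 6 mol Fe^2+, so n(Fe^2+) = 0.001454 x 6/1 = 0.008723 mol.
[Fe^2+] = 0.008723 / 0.02186 L = 0.399 M.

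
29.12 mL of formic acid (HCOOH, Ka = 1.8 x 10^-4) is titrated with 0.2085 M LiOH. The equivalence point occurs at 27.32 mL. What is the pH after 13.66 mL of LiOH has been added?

3.74

13.66 mL is exactly half the equivalence volume (27.32/2), i.e. the half-equivalence point.
There, n(HA) = n(A^-), so pH = pKa = -log(1.8 x 10^-4) = 3.74.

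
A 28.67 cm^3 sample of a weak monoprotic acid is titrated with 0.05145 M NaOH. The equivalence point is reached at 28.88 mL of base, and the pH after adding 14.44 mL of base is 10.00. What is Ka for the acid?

1.0 x 10^-10

14.44 mL is half of the equivalence volume, so this is the half-equivalence point where [HA] = [A^-].
At half-equivalence pH = pKa, so pKa = 10.00.
Ka = 10^(-10.00) = 1.0 x 10^-10.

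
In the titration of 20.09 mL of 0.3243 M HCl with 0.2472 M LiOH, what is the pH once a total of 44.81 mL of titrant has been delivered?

n(acid) = 0.3243 x 0.02009 = 0.006515 mol; n(LiOH) added = 0.2472 x 0.04481 = 0.01108 mol.
Base is in excess by 0.01108 - 0.006515 = 0.004562 mol in a total volume of 0.06490 L.
[OH^-] = 0.004562/0.06490 = 0.07029 M, so pOH = 1.15 and pH = 14.00 - 1.15 = 12.85.

12.85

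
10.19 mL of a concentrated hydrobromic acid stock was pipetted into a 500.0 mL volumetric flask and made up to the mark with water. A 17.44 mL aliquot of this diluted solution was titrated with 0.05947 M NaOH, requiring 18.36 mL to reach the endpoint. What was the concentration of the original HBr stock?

3.07 M

n(NaOH) = 0.05947 x 0.01836 = 0.001092 mol.
n(HBr) in the aliquot = 0.001092 mol.
[diluted HBr] = 0.001092 / 0.01744 = 0.06261 M.
Dilution factor = 500.0/10.19 = 49.07, so [stock] = 0.06261 x 49.07 = 3.07 M.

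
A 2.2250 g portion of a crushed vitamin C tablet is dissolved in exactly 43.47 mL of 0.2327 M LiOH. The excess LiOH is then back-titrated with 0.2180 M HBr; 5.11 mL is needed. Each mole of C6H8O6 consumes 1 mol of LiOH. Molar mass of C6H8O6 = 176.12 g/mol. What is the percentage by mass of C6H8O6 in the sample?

71.3%

Total n(LiOH) added = 0.2327 x 0.04347 = 0.01012 mol.
n(HBr) used = 0.2180 x 0.005110 = 0.001114 mol, which equals the excess n(LiOH).
So n(LiOH) consumed by the sample = 0.01012 - 0.001114 = 0.009001 mol.
n(C6H8O6) = 0.009001 / 1 = 0.009001 mol.
mass C6H8O6 = 0.009001 x 176.12 = 1.585 g, so %C6H8O6 = 1.585/2.2250 x 100 = 71.3%.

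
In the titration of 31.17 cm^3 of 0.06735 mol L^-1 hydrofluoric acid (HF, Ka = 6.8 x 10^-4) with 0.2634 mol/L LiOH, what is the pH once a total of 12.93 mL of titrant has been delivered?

12.47

n(acid) = 0.06735 x 0.03117 = 0.002099 mol; n(LiOH) added = 0.2634 x 0.01293 = 0.003406 mol.
Base is in excess by 0.003406 - 0.002099 = 0.001306 mol in a total volume of 0.04410 L.
[OH^-] = 0.001306/0.04410 = 0.02963 M, so pOH = 1.53 and pH = 14.00 - 1.53 = 12.47.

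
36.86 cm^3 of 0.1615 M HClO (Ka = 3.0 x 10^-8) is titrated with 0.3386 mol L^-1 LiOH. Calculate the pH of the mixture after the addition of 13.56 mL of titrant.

Initial n(HClO) = 0.1615 x 0.03686 = 0.005953 mol.
n(LiOH) added = 0.3386 x 0.01356 = 0.004591 mol, converting that many moles of HClO to ClO-.
Remaining n(HClO) = 0.001361 mol; n(ClO-) = 0.004591 mol.
By Henderson-Hasselbalch, pH = pKa + log([A^-]/[HA]) = 7.52 + log(0.004591/0.001361) = 7.52 + (+0.53) = 8.05.

8.05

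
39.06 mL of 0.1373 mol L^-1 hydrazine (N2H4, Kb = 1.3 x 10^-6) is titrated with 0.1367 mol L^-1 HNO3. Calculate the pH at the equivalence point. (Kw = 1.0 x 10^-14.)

n(N2H4) = 0.1373 x 0.03906 = 0.005363 mol; V(HNO3) at equivalence = 0.005363/0.1367 = 0.03923 L.
At equivalence the base is fully converted to N2H5+; total volume = 0.07829 L, so [N2H5+] = 0.005363/0.07829 = 0.06850 M.
Ka(N2H5+) = Kw/Kb = 1.0e-14 / 1.3 x 10^-6 = 7.69e-9.
[H^+] = sqrt(Ka x [N2H5+]) = sqrt(7.69e-9 x 0.06850) = 2.30e-5 M.
pH = -log(2.30e-5) = 4.64.

4.64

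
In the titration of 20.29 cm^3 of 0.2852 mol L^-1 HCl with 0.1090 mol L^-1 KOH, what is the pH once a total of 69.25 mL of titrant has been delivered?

n(acid) = 0.2852 x 0.02029 = 0.005787 mol; n(KOH) added = 0.1090 x 0.06925 = 0.007548 mol.
Base is in excess by 0.007548 - 0.005787 = 0.001762 mol in a total volume of 0.08954 L.
[OH^-] = 0.001762/0.08954 = 0.01967 M, so pOH = 1.71 and pH = 14.00 - 1.71 = 12.29.

12.29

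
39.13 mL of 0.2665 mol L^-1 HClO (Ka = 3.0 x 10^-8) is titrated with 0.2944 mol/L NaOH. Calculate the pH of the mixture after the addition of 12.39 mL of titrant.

7.25

Initial n(HClO) = 0.2665 x 0.03913 = 0.01043 mol.
n(NaOH) added = 0.2944 x 0.01239 = 0.003648 mol, converting that many moles of HClO to ClO-.
Remaining n(HClO) = 0.006781 mol; n(ClO-) = 0.003648 mol.
By Henderson-Hasselbalch, pH = pKa + log([A^-]/[HA]) = 7.52 + log(0.003648/0.006781) = 7.52 + (-0.27) = 7.25.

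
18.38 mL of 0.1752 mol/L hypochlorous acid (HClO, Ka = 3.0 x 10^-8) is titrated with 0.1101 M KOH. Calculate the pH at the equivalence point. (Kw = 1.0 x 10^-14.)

n(HClO) = 0.1752 x 0.01838 = 0.003220 mol; V(KOH) at equivalence = 0.003220/0.1101 = 0.02925 L.
At equivalence all the acid is converted to ClO-; total volume = 0.01838 + 0.02925 = 0.04763 L, so [ClO-] = 0.003220/0.04763 = 0.06761 M.
Kb = Kw/Ka = 1.0e-14 / 3.0 x 10^-8 = 3.33e-7.
[OH^-] = sqrt(Kb x [ClO-]) = sqrt(3.33e-7 x 0.06761) = 0.000150 M.
pOH = 3.82, so pH = 14.00 - 3.82 = 10.18.

10.18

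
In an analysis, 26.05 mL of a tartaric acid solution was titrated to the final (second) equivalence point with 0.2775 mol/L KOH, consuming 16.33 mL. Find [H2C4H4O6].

n(KOH) = 0.2775 x 0.01633 = 0.004532 mol.
At the final (second) equivalence point, 2 mol OH^- react per mol H2C4H4O6, so n(H2C4H4O6) = 0.004532 / 2 = 0.002266 mol.
[H2C4H4O6] = 0.002266 / 0.02605 L = 0.0870 M.

0.0870 M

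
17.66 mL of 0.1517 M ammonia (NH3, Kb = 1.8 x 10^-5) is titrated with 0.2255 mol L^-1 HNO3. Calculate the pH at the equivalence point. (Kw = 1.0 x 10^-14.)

n(NH3) = 0.1517 x 0.01766 = 0.002679 mol; V(HNO3) at equivalence = 0.002679/0.2255 = 0.01188 L.
At equivalence the base is fully converted to NH4+; total volume = 0.02954 L, so [NH4+] = 0.002679/0.02954 = 0.09069 M.
Ka(NH4+) = Kw/Kb = 1.0e-14 / 1.8 x 10^-5 = 5.56e-10.
[H^+] = sqrt(Ka x [NH4+]) = sqrt(5.56e-10 x 0.09069) = 7.10e-6 M.
pH = -log(7.10e-6) = 5.15.

5.15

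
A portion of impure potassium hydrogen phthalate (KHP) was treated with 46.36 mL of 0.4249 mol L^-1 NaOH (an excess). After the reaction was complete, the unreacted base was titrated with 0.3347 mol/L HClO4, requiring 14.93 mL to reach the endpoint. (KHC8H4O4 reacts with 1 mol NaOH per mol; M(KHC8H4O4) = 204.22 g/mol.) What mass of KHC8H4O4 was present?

3.00 g

Total n(NaOH) added = 0.4249 x 0.04636 = 0.01970 mol.
n(HClO4) used = 0.3347 x 0.01493 = 0.004997 mol, which equals the excess n(NaOH).
So n(NaOH) consumed by the sample = 0.01970 - 0.004997 = 0.01470 mol.
n(KHC8H4O4) = 0.01470 / 1 = 0.01470 mol.
mass = 0.01470 mol x 204.22 g/mol = 3.00 g.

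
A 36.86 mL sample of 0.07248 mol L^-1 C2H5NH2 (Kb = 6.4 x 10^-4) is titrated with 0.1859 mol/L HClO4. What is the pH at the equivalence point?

n(C2H5NH2) = 0.07248 x 0.03686 = 0.002672 mol; V(HClO4) at equivalence = 0.002672/0.1859 = 0.01437 L.
At equivalence the base is fully converted to C2H5NH3+; total volume = 0.05123 L, so [C2H5NH3+] = 0.002672/0.05123 = 0.05215 M.
Ka(C2H5NH3+) = Kw/Kb = 1.0e-14 / 6.4 x 10^-4 = 1.56e-11.
[H^+] = sqrt(Ka x [C2H5NH3+]) = sqrt(1.56e-11 x 0.05215) = 9.03e-7 M.
pH = -log(9.03e-7) = 6.04.

6.04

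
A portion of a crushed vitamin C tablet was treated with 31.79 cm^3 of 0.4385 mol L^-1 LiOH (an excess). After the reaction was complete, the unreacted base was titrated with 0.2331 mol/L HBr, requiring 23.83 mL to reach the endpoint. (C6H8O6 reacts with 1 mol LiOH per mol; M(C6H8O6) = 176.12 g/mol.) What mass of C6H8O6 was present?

1.48 g

Total n(LiOH) added = 0.4385 x 0.03179 = 0.01394 mol.
n(HBr) used = 0.2331 x 0.02383 = 0.005555 mol, which equals the excess n(LiOH).
So n(LiOH) consumed by the sample = 0.01394 - 0.005555 = 0.008385 mol.
n(C6H8O6) = 0.008385 / 1 = 0.008385 mol.
mass = 0.008385 mol x 176.12 g/mol = 1.48 g.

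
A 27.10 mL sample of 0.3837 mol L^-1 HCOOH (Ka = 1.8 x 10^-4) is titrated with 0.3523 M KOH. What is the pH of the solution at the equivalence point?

n(HCOOH) = 0.3837 x 0.02710 = 0.01040 mol; V(KOH) at equivalence = 0.01040/0.3523 = 0.02952 L.
At equivalence all the acid is converted to HCOO-; total volume = 0.02710 + 0.02952 = 0.05662 L, so [HCOO-] = 0.01040/0.05662 = 0.1837 M.
Kb = Kw/Ka = 1.0e-14 / 1.8 x 10^-4 = 5.56e-11.
[OH^-] = sqrt(Kb x [HCOO-]) = sqrt(5.56e-11 x 0.1837) = 3.19e-6 M.
pOH = 5.50, so pH = 14.00 - 5.50 = 8.50.

8.50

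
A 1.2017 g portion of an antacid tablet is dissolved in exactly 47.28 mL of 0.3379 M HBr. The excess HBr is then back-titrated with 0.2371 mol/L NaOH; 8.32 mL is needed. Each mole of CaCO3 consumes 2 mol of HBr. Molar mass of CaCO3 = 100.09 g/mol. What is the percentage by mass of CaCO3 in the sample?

Total n(HBr) added = 0.3379 x 0.04728 = 0.01598 mol.
n(NaOH) used = 0.2371 x 0.008320 = 0.001973 mol, which equals the excess n(HBr).
So n(HBr) consumed by the sample = 0.01598 - 0.001973 = 0.01400 mol.
n(CaCO3) = 0.01400 / 2 = 0.007002 mol.
mass CaCO3 = 0.007002 x 100.09 = 0.7008 g, so %CaCO3 = 0.7008/1.2017 x 100 = 58.3%.

58.3%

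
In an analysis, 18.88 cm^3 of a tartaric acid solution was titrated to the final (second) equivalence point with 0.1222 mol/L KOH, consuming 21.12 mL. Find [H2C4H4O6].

0.0683 M

n(KOH) = 0.1222 x 0.02112 = 0.002581 mol.
At the final (second) equivalence point, 2 mol OH^- react per mol H2C4H4O6, so n(H2C4H4O6) = 0.002581 / 2 = 0.001290 mol.
[H2C4H4O6] = 0.001290 / 0.01888 L = 0.0683 M.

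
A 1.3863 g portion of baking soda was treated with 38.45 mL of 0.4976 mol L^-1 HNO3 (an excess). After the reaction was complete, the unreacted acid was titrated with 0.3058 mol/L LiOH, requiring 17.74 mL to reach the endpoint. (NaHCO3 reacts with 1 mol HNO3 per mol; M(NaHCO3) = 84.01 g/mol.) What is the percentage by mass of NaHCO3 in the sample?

83.1%

Total n(HNO3) added = 0.4976 x 0.03845 = 0.01913 mol.
n(LiOH) used = 0.3058 x 0.01774 = 0.005425 mol, which equals the excess n(HNO3).
So n(HNO3) consumed by the sample = 0.01913 - 0.005425 = 0.01371 mol.
n(NaHCO3) = 0.01371 / 1 = 0.01371 mol.
mass NaHCO3 = 0.01371 x 84.01 = 1.152 g, so %NaHCO3 = 1.152/1.3863 x 100 = 83.1%.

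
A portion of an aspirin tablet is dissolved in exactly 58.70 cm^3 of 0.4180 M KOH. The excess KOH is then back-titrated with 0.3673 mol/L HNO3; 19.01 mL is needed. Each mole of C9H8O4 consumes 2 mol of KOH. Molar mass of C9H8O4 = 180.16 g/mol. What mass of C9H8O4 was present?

Total n(KOH) added = 0.4180 x 0.05870 = 0.02454 mol.
n(HNO3) used = 0.3673 x 0.01901 = 0.006982 mol, which equals the excess n(KOH).
So n(KOH) consumed by the sample = 0.02454 - 0.006982 = 0.01755 mol.
n(C9H8O4) = 0.01755 / 2 = 0.008777 mol.
mass = 0.008777 mol x 180.16 g/mol = 1.58 g.

1.58 g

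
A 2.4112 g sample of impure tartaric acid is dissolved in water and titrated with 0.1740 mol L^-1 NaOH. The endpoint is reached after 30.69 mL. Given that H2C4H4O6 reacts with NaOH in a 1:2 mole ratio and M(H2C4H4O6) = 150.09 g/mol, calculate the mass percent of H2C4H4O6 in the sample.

n(NaOH) = 0.1740 x 0.03069 = 0.005340 mol.
n(H2C4H4O6) = 0.005340 / 2 = 0.002670 mol.
mass of H2C4H4O6 = 0.002670 x 150.09 = 0.4007 g.
% purity = 0.4007 / 2.4112 x 100 = 16.6%.

16.6%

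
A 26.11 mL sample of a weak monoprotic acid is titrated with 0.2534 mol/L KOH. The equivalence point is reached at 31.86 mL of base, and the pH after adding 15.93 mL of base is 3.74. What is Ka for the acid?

15.93 mL is half of the equivalence volume, so this is the half-equivalence point where [HA] = [A^-].
At half-equivalence pH = pKa, so pKa = 3.74.
Ka = 10^(-3.74) = 1.8 x 10^-4.

1.8 x 10^-4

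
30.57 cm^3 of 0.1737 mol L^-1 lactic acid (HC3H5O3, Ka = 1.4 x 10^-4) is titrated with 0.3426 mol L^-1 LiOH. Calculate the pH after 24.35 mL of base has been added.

n(acid) = 0.1737 x 0.03057 = 0.005310 mol; n(LiOH) added = 0.3426 x 0.02435 = 0.008342 mol.
Base is in excess by 0.008342 - 0.005310 = 0.003032 mol in a total volume of 0.05492 L.
[OH^-] = 0.003032/0.05492 = 0.05521 M, so pOH = 1.26 and pH = 14.00 - 1.26 = 12.74.

12.74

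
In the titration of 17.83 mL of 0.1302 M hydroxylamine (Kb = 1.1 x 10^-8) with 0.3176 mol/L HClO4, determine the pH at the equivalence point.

n(NH2OH) = 0.1302 x 0.01783 = 0.002321 mol; V(HClO4) at equivalence = 0.002321/0.3176 = 0.007309 L.
At equivalence the base is fully converted to NH3OH+; total volume = 0.02514 L, so [NH3OH+] = 0.002321/0.02514 = 0.09234 M.
Ka(NH3OH+) = Kw/Kb = 1.0e-14 / 1.1 x 10^-8 = 9.09e-7.
[H^+] = sqrt(Ka x [NH3OH+]) = sqrt(9.09e-7 x 0.09234) = 0.000290 M.
pH = -log(0.000290) = 3.54.

3.54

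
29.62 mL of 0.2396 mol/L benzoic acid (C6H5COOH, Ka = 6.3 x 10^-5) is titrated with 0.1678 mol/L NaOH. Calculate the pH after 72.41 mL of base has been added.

12.69

n(acid) = 0.2396 x 0.02962 = 0.007097 mol; n(NaOH) added = 0.1678 x 0.07241 = 0.01215 mol.
Base is in excess by 0.01215 - 0.007097 = 0.005053 mol in a total volume of 0.1020 L.
[OH^-] = 0.005053/0.1020 = 0.04953 M, so pOH = 1.31 and pH = 14.00 - 1.31 = 12.69.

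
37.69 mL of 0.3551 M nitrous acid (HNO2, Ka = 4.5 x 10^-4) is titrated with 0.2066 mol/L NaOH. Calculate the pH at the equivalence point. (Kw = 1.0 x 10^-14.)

8.23

n(HNO2) = 0.3551 x 0.03769 = 0.01338 mol; V(NaOH) at equivalence = 0.01338/0.2066 = 0.06478 L.
At equivalence all the acid is converted to NO2-; total volume = 0.03769 + 0.06478 = 0.1025 L, so [NO2-] = 0.01338/0.1025 = 0.1306 M.
Kb = Kw/Ka = 1.0e-14 / 4.5 x 10^-4 = 2.22e-11.
[OH^-] = sqrt(Kb x [NO2-]) = sqrt(2.22e-11 x 0.1306) = 1.70e-6 M.
pOH = 5.77, so pH = 14.00 - 5.77 = 8.23.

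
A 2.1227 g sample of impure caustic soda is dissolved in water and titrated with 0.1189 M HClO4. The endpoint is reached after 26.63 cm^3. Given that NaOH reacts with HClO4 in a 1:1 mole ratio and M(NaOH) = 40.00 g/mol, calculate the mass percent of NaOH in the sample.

5.97%

n(HClO4) = 0.1189 x 0.02663 = 0.003166 mol.
n(NaOH) = 0.003166 / 1 = 0.003166 mol.
mass of NaOH = 0.003166 x 40.00 = 0.1267 g.
% purity = 0.1267 / 2.1227 x 100 = 5.97%.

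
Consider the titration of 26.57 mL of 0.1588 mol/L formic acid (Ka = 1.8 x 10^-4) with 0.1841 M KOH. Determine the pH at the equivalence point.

n(HCOOH) = 0.1588 x 0.02657 = 0.004219 mol; V(KOH) at equivalence = 0.004219/0.1841 = 0.02292 L.
At equivalence all the acid is converted to HCOO-; total volume = 0.02657 + 0.02292 = 0.04949 L, so [HCOO-] = 0.004219/0.04949 = 0.08526 M.
Kb = Kw/Ka = 1.0e-14 / 1.8 x 10^-4 = 5.56e-11.
[OH^-] = sqrt(Kb x [HCOO-]) = sqrt(5.56e-11 x 0.08526) = 2.18e-6 M.
pOH = 5.66, so pH = 14.00 - 5.66 = 8.34.

8.34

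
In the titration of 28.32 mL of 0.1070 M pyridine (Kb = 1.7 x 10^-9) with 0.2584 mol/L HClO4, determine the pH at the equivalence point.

3.18

n(C5H5N) = 0.1070 x 0.02832 = 0.003030 mol; V(HClO4) at equivalence = 0.003030/0.2584 = 0.01173 L.
At equivalence the base is fully converted to C5H5NH+; total volume = 0.04005 L, so [C5H5NH+] = 0.003030/0.04005 = 0.07567 M.
Ka(C5H5NH+) = Kw/Kb = 1.0e-14 / 1.7 x 10^-9 = 5.88e-6.
[H^+] = sqrt(Ka x [C5H5NH+]) = sqrt(5.88e-6 x 0.07567) = 0.000667 M.
pH = -log(0.000667) = 3.18.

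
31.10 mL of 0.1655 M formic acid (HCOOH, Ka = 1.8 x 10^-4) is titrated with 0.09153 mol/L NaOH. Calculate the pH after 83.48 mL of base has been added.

n(acid) = 0.1655 x 0.03110 = 0.005147 mol; n(NaOH) added = 0.09153 x 0.08348 = 0.007641 mol.
Base is in excess by 0.007641 - 0.005147 = 0.002494 mol in a total volume of 0.1146 L.
[OH^-] = 0.002494/0.1146 = 0.02177 M, so pOH = 1.66 and pH = 14.00 - 1.66 = 12.34.

12.34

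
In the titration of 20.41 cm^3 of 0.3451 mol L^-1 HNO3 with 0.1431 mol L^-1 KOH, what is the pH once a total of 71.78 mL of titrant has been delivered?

n(acid) = 0.3451 x 0.02041 = 0.007043 mol; n(KOH) added = 0.1431 x 0.07178 = 0.01027 mol.
Base is in excess by 0.01027 - 0.007043 = 0.003228 mol in a total volume of 0.09219 L.
[OH^-] = 0.003228/0.09219 = 0.03502 M, so pOH = 1.46 and pH = 14.00 - 1.46 = 12.54.

12.54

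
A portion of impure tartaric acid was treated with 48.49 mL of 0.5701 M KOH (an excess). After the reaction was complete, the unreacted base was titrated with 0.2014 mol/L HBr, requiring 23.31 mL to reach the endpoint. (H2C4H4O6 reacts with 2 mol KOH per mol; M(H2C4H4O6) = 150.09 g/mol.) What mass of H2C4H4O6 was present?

1.72 g

Total n(KOH) added = 0.5701 x 0.04849 = 0.02764 mol.
n(HBr) used = 0.2014 x 0.02331 = 0.004695 mol, which equals the excess n(KOH).
So n(KOH) consumed by the sample = 0.02764 - 0.004695 = 0.02295 mol.
n(H2C4H4O6) = 0.02295 / 2 = 0.01147 mol.
mass = 0.01147 mol x 150.09 g/mol = 1.72 g.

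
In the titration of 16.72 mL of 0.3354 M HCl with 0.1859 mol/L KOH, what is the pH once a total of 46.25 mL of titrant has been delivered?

12.68

n(acid) = 0.3354 x 0.01672 = 0.005608 mol; n(KOH) added = 0.1859 x 0.04625 = 0.008598 mol.
Base is in excess by 0.008598 - 0.005608 = 0.002990 mol in a total volume of 0.06297 L.
[OH^-] = 0.002990/0.06297 = 0.04748 M, so pOH = 1.32 and pH = 14.00 - 1.32 = 12.68.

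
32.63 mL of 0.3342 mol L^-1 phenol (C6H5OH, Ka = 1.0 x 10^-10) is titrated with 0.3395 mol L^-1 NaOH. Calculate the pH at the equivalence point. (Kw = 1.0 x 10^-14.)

n(C6H5OH) = 0.3342 x 0.03263 = 0.01090 mol; V(NaOH) at equivalence = 0.01090/0.3395 = 0.03212 L.
At equivalence all the acid is converted to C6H5O-; total volume = 0.03263 + 0.03212 = 0.06475 L, so [C6H5O-] = 0.01090/0.06475 = 0.1684 M.
Kb = Kw/Ka = 1.0e-14 / 1.0 x 10^-10 = 0.000100.
[OH^-] = sqrt(Kb x [C6H5O-]) = sqrt(0.000100 x 0.1684) = 0.00410 M.
pOH = 2.39, so pH = 14.00 - 2.39 = 11.61.

11.61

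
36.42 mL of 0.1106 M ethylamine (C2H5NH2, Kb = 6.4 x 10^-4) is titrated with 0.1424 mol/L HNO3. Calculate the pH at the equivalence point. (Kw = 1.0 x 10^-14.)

6.01

n(C2H5NH2) = 0.1106 x 0.03642 = 0.004028 mol; V(HNO3) at equivalence = 0.004028/0.1424 = 0.02829 L.
At equivalence the base is fully converted to C2H5NH3+; total volume = 0.06471 L, so [C2H5NH3+] = 0.004028/0.06471 = 0.06225 M.
Ka(C2H5NH3+) = Kw/Kb = 1.0e-14 / 6.4 x 10^-4 = 1.56e-11.
[H^+] = sqrt(Ka x [C2H5NH3+]) = sqrt(1.56e-11 x 0.06225) = 9.86e-7 M.
pH = -log(9.86e-7) = 6.01.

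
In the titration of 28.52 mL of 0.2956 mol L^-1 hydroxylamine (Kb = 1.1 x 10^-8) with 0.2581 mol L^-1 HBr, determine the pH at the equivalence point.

3.45

n(NH2OH) = 0.2956 x 0.02852 = 0.008431 mol; V(HBr) at equivalence = 0.008431/0.2581 = 0.03266 L.
At equivalence the base is fully converted to NH3OH+; total volume = 0.06118 L, so [NH3OH+] = 0.008431/0.06118 = 0.1378 M.
Ka(NH3OH+) = Kw/Kb = 1.0e-14 / 1.1 x 10^-8 = 9.09e-7.
[H^+] = sqrt(Ka x [NH3OH+]) = sqrt(9.09e-7 x 0.1378) = 0.000354 M.
pH = -log(0.000354) = 3.45.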